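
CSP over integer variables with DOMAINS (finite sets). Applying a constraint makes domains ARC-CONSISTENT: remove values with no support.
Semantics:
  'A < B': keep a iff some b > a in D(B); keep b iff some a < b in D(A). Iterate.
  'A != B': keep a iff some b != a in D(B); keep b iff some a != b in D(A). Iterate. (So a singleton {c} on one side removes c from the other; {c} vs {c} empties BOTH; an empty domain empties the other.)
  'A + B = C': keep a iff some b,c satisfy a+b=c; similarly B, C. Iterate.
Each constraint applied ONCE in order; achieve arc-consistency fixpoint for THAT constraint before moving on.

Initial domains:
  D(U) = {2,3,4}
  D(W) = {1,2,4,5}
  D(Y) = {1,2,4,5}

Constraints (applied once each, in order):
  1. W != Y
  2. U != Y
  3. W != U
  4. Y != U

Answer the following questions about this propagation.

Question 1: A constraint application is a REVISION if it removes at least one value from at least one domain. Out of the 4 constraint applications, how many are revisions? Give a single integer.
Constraint 1 (W != Y) on D(W)={1,2,4,5} D(Y)={1,2,4,5}: no change => not a revision
Constraint 2 (U != Y) on D(U)={2,3,4} D(Y)={1,2,4,5}: no change => not a revision
Constraint 3 (W != U) on D(W)={1,2,4,5} D(U)={2,3,4}: no change => not a revision
Constraint 4 (Y != U) on D(Y)={1,2,4,5} D(U)={2,3,4}: no change => not a revision
Total revisions = 0

Answer: 0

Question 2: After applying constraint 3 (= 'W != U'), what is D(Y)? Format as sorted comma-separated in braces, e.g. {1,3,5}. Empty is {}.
Answer: {1,2,4,5}

Derivation:
Constraint 1 (W != Y) on D(W)={1,2,4,5} D(Y)={1,2,4,5}: no change
Constraint 2 (U != Y) on D(U)={2,3,4} D(Y)={1,2,4,5}: no change
Constraint 3 (W != U) on D(W)={1,2,4,5} D(U)={2,3,4}: no change
So after constraint 3: D(Y) = {1,2,4,5}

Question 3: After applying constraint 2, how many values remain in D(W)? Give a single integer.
Constraint 1 (W != Y) on D(W)={1,2,4,5} D(Y)={1,2,4,5}: no change
Constraint 2 (U != Y) on D(U)={2,3,4} D(Y)={1,2,4,5}: no change
So after constraint 2: D(W)={1,2,4,5}, size = 4

Answer: 4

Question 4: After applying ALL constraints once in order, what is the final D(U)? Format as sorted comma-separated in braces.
Answer: {2,3,4}

Derivation:
Constraint 1 (W != Y) on D(W)={1,2,4,5} D(Y)={1,2,4,5}: no change
Constraint 2 (U != Y) on D(U)={2,3,4} D(Y)={1,2,4,5}: no change
Constraint 3 (W != U) on D(W)={1,2,4,5} D(U)={2,3,4}: no change
Constraint 4 (Y != U) on D(Y)={1,2,4,5} D(U)={2,3,4}: no change
So after all 4 constraints: D(U) = {2,3,4}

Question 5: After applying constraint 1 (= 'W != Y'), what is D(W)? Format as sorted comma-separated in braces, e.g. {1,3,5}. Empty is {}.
Constraint 1 (W != Y) on D(W)={1,2,4,5} D(Y)={1,2,4,5}: no change
So after constraint 1: D(W) = {1,2,4,5}

Answer: {1,2,4,5}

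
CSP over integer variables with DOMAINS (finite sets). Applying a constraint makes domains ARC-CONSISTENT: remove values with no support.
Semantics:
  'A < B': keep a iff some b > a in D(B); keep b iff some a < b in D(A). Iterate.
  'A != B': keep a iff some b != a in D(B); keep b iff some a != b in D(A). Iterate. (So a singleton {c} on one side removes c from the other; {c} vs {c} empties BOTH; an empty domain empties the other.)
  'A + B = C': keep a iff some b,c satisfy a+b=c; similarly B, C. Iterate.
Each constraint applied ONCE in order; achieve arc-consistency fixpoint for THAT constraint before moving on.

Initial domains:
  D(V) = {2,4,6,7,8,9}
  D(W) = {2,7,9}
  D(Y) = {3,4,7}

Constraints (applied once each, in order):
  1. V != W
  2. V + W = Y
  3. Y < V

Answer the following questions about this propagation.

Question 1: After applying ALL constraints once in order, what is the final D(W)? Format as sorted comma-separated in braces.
Constraint 1 (V != W) on D(V)={2,4,6,7,8,9} D(W)={2,7,9}: no change
Constraint 2 (V + W = Y) on D(V)={2,4,6,7,8,9} D(W)={2,7,9} D(Y)={3,4,7}: V {2,4,6,7,8,9}->{2}; W {2,7,9}->{2}; Y {3,4,7}->{4}
Constraint 3 (Y < V) on D(Y)={4} D(V)={2}: Y {4}->{}; V {2}->{}
So after all 3 constraints: D(W) = {2}

Answer: {2}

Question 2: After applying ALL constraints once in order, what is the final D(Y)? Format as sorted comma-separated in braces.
Constraint 1 (V != W) on D(V)={2,4,6,7,8,9} D(W)={2,7,9}: no change
Constraint 2 (V + W = Y) on D(V)={2,4,6,7,8,9} D(W)={2,7,9} D(Y)={3,4,7}: V {2,4,6,7,8,9}->{2}; W {2,7,9}->{2}; Y {3,4,7}->{4}
Constraint 3 (Y < V) on D(Y)={4} D(V)={2}: Y {4}->{}; V {2}->{}
So after all 3 constraints: D(Y) = {}

Answer: {}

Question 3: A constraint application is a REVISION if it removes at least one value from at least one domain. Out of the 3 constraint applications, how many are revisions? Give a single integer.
Constraint 1 (V != W) on D(V)={2,4,6,7,8,9} D(W)={2,7,9}: no change => not a revision
Constraint 2 (V + W = Y) on D(V)={2,4,6,7,8,9} D(W)={2,7,9} D(Y)={3,4,7}: V {2,4,6,7,8,9}->{2}; W {2,7,9}->{2}; Y {3,4,7}->{4} => REVISION
Constraint 3 (Y < V) on D(Y)={4} D(V)={2}: Y {4}->{}; V {2}->{} => REVISION
Total revisions = 2

Answer: 2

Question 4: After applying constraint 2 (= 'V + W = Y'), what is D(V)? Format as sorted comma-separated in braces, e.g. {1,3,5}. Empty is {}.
Answer: {2}

Derivation:
Constraint 1 (V != W) on D(V)={2,4,6,7,8,9} D(W)={2,7,9}: no change
Constraint 2 (V + W = Y) on D(V)={2,4,6,7,8,9} D(W)={2,7,9} D(Y)={3,4,7}: V {2,4,6,7,8,9}->{2}; W {2,7,9}->{2}; Y {3,4,7}->{4}
So after constraint 2: D(V) = {2}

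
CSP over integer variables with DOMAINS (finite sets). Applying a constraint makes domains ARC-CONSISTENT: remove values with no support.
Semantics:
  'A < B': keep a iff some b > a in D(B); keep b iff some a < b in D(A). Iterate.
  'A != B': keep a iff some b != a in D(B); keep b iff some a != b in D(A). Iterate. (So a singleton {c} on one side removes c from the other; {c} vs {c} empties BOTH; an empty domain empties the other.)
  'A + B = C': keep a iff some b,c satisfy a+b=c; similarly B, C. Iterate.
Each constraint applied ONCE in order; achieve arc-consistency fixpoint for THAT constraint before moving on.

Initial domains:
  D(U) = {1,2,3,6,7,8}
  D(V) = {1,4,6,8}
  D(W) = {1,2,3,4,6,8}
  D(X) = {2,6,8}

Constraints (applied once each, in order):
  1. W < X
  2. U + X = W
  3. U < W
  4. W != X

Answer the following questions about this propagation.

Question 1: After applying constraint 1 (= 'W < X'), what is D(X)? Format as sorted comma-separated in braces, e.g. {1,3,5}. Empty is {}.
Constraint 1 (W < X) on D(W)={1,2,3,4,6,8} D(X)={2,6,8}: W {1,2,3,4,6,8}->{1,2,3,4,6}
So after constraint 1: D(X) = {2,6,8}

Answer: {2,6,8}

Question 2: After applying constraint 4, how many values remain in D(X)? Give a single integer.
Constraint 1 (W < X) on D(W)={1,2,3,4,6,8} D(X)={2,6,8}: W {1,2,3,4,6,8}->{1,2,3,4,6}
Constraint 2 (U + X = W) on D(U)={1,2,3,6,7,8} D(X)={2,6,8} D(W)={1,2,3,4,6}: U {1,2,3,6,7,8}->{1,2}; X {2,6,8}->{2}; W {1,2,3,4,6}->{3,4}
Constraint 3 (U < W) on D(U)={1,2} D(W)={3,4}: no change
Constraint 4 (W != X) on D(W)={3,4} D(X)={2}: no change
So after constraint 4: D(X)={2}, size = 1

Answer: 1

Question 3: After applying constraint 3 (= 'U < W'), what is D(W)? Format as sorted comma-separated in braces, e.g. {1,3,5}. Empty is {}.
Answer: {3,4}

Derivation:
Constraint 1 (W < X) on D(W)={1,2,3,4,6,8} D(X)={2,6,8}: W {1,2,3,4,6,8}->{1,2,3,4,6}
Constraint 2 (U + X = W) on D(U)={1,2,3,6,7,8} D(X)={2,6,8} D(W)={1,2,3,4,6}: U {1,2,3,6,7,8}->{1,2}; X {2,6,8}->{2}; W {1,2,3,4,6}->{3,4}
Constraint 3 (U < W) on D(U)={1,2} D(W)={3,4}: no change
So after constraint 3: D(W) = {3,4}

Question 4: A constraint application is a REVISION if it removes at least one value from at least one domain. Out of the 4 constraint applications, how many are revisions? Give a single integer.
Answer: 2

Derivation:
Constraint 1 (W < X) on D(W)={1,2,3,4,6,8} D(X)={2,6,8}: W {1,2,3,4,6,8}->{1,2,3,4,6} => REVISION
Constraint 2 (U + X = W) on D(U)={1,2,3,6,7,8} D(X)={2,6,8} D(W)={1,2,3,4,6}: U {1,2,3,6,7,8}->{1,2}; X {2,6,8}->{2}; W {1,2,3,4,6}->{3,4} => REVISION
Constraint 3 (U < W) on D(U)={1,2} D(W)={3,4}: no change => not a revision
Constraint 4 (W != X) on D(W)={3,4} D(X)={2}: no change => not a revision
Total revisions = 2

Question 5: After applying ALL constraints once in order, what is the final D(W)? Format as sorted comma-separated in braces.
Answer: {3,4}

Derivation:
Constraint 1 (W < X) on D(W)={1,2,3,4,6,8} D(X)={2,6,8}: W {1,2,3,4,6,8}->{1,2,3,4,6}
Constraint 2 (U + X = W) on D(U)={1,2,3,6,7,8} D(X)={2,6,8} D(W)={1,2,3,4,6}: U {1,2,3,6,7,8}->{1,2}; X {2,6,8}->{2}; W {1,2,3,4,6}->{3,4}
Constraint 3 (U < W) on D(U)={1,2} D(W)={3,4}: no change
Constraint 4 (W != X) on D(W)={3,4} D(X)={2}: no change
So after all 4 constraints: D(W) = {3,4}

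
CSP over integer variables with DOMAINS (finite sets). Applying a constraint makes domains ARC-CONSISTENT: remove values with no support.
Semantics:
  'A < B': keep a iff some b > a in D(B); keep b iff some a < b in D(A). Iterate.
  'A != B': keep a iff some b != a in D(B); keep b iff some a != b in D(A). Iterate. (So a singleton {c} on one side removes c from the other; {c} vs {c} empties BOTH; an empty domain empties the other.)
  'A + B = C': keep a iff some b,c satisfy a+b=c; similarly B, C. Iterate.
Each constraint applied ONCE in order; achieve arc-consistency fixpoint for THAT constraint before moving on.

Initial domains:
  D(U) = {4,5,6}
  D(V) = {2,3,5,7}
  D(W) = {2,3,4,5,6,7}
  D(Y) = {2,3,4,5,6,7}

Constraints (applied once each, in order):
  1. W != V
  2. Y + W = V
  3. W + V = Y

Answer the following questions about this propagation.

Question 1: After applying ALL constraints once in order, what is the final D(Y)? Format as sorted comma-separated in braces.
Answer: {}

Derivation:
Constraint 1 (W != V) on D(W)={2,3,4,5,6,7} D(V)={2,3,5,7}: no change
Constraint 2 (Y + W = V) on D(Y)={2,3,4,5,6,7} D(W)={2,3,4,5,6,7} D(V)={2,3,5,7}: Y {2,3,4,5,6,7}->{2,3,4,5}; W {2,3,4,5,6,7}->{2,3,4,5}; V {2,3,5,7}->{5,7}
Constraint 3 (W + V = Y) on D(W)={2,3,4,5} D(V)={5,7} D(Y)={2,3,4,5}: W {2,3,4,5}->{}; V {5,7}->{}; Y {2,3,4,5}->{}
So after all 3 constraints: D(Y) = {}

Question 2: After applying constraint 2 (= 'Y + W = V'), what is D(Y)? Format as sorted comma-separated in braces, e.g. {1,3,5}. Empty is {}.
Answer: {2,3,4,5}

Derivation:
Constraint 1 (W != V) on D(W)={2,3,4,5,6,7} D(V)={2,3,5,7}: no change
Constraint 2 (Y + W = V) on D(Y)={2,3,4,5,6,7} D(W)={2,3,4,5,6,7} D(V)={2,3,5,7}: Y {2,3,4,5,6,7}->{2,3,4,5}; W {2,3,4,5,6,7}->{2,3,4,5}; V {2,3,5,7}->{5,7}
So after constraint 2: D(Y) = {2,3,4,5}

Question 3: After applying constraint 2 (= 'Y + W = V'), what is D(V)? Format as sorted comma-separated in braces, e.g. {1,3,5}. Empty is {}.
Answer: {5,7}

Derivation:
Constraint 1 (W != V) on D(W)={2,3,4,5,6,7} D(V)={2,3,5,7}: no change
Constraint 2 (Y + W = V) on D(Y)={2,3,4,5,6,7} D(W)={2,3,4,5,6,7} D(V)={2,3,5,7}: Y {2,3,4,5,6,7}->{2,3,4,5}; W {2,3,4,5,6,7}->{2,3,4,5}; V {2,3,5,7}->{5,7}
So after constraint 2: D(V) = {5,7}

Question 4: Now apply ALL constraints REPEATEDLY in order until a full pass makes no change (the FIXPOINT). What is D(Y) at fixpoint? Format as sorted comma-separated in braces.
pass 0 (initial): D(Y)={2,3,4,5,6,7}
pass 1: V {2,3,5,7}->{}; W {2,3,4,5,6,7}->{}; Y {2,3,4,5,6,7}->{}
pass 2: no change
Fixpoint after 2 passes: D(Y) = {}

Answer: {}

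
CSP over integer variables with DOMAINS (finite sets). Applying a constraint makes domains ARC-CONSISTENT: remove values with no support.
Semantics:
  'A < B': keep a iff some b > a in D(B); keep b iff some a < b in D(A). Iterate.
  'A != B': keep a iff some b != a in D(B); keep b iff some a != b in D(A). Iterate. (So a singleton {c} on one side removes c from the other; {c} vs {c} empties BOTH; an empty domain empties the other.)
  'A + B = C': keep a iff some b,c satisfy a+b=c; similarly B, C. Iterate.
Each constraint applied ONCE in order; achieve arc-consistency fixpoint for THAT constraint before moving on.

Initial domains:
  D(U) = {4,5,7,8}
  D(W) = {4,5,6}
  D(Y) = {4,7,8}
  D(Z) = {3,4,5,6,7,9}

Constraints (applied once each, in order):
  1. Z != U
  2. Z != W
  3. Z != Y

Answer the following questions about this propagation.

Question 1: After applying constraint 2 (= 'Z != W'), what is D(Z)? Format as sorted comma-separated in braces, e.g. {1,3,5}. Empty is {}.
Answer: {3,4,5,6,7,9}

Derivation:
Constraint 1 (Z != U) on D(Z)={3,4,5,6,7,9} D(U)={4,5,7,8}: no change
Constraint 2 (Z != W) on D(Z)={3,4,5,6,7,9} D(W)={4,5,6}: no change
So after constraint 2: D(Z) = {3,4,5,6,7,9}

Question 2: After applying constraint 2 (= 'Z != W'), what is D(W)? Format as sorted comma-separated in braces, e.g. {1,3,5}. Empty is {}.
Answer: {4,5,6}

Derivation:
Constraint 1 (Z != U) on D(Z)={3,4,5,6,7,9} D(U)={4,5,7,8}: no change
Constraint 2 (Z != W) on D(Z)={3,4,5,6,7,9} D(W)={4,5,6}: no change
So after constraint 2: D(W) = {4,5,6}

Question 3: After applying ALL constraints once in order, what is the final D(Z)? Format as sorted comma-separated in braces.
Answer: {3,4,5,6,7,9}

Derivation:
Constraint 1 (Z != U) on D(Z)={3,4,5,6,7,9} D(U)={4,5,7,8}: no change
Constraint 2 (Z != W) on D(Z)={3,4,5,6,7,9} D(W)={4,5,6}: no change
Constraint 3 (Z != Y) on D(Z)={3,4,5,6,7,9} D(Y)={4,7,8}: no change
So after all 3 constraints: D(Z) = {3,4,5,6,7,9}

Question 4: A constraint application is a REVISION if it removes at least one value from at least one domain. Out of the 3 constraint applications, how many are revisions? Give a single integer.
Constraint 1 (Z != U) on D(Z)={3,4,5,6,7,9} D(U)={4,5,7,8}: no change => not a revision
Constraint 2 (Z != W) on D(Z)={3,4,5,6,7,9} D(W)={4,5,6}: no change => not a revision
Constraint 3 (Z != Y) on D(Z)={3,4,5,6,7,9} D(Y)={4,7,8}: no change => not a revision
Total revisions = 0

Answer: 0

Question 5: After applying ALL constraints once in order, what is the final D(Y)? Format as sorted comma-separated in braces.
Constraint 1 (Z != U) on D(Z)={3,4,5,6,7,9} D(U)={4,5,7,8}: no change
Constraint 2 (Z != W) on D(Z)={3,4,5,6,7,9} D(W)={4,5,6}: no change
Constraint 3 (Z != Y) on D(Z)={3,4,5,6,7,9} D(Y)={4,7,8}: no change
So after all 3 constraints: D(Y) = {4,7,8}

Answer: {4,7,8}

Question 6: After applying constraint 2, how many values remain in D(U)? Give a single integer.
Answer: 4

Derivation:
Constraint 1 (Z != U) on D(Z)={3,4,5,6,7,9} D(U)={4,5,7,8}: no change
Constraint 2 (Z != W) on D(Z)={3,4,5,6,7,9} D(W)={4,5,6}: no change
So after constraint 2: D(U)={4,5,7,8}, size = 4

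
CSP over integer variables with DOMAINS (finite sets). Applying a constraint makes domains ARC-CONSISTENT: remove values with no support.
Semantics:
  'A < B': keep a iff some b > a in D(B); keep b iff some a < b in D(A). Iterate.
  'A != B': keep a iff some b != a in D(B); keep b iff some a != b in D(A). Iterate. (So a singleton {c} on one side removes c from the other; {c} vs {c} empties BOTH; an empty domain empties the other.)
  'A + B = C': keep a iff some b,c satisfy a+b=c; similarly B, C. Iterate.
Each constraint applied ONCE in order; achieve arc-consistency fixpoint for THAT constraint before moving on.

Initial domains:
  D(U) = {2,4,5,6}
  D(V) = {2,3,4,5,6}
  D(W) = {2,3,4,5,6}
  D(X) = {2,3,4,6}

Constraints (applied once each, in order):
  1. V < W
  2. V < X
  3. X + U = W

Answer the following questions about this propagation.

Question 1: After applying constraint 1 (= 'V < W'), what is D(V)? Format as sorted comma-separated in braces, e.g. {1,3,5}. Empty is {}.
Answer: {2,3,4,5}

Derivation:
Constraint 1 (V < W) on D(V)={2,3,4,5,6} D(W)={2,3,4,5,6}: V {2,3,4,5,6}->{2,3,4,5}; W {2,3,4,5,6}->{3,4,5,6}
So after constraint 1: D(V) = {2,3,4,5}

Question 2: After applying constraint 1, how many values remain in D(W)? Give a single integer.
Constraint 1 (V < W) on D(V)={2,3,4,5,6} D(W)={2,3,4,5,6}: V {2,3,4,5,6}->{2,3,4,5}; W {2,3,4,5,6}->{3,4,5,6}
So after constraint 1: D(W)={3,4,5,6}, size = 4

Answer: 4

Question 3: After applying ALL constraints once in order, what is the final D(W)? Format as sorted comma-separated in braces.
Answer: {5,6}

Derivation:
Constraint 1 (V < W) on D(V)={2,3,4,5,6} D(W)={2,3,4,5,6}: V {2,3,4,5,6}->{2,3,4,5}; W {2,3,4,5,6}->{3,4,5,6}
Constraint 2 (V < X) on D(V)={2,3,4,5} D(X)={2,3,4,6}: X {2,3,4,6}->{3,4,6}
Constraint 3 (X + U = W) on D(X)={3,4,6} D(U)={2,4,5,6} D(W)={3,4,5,6}: X {3,4,6}->{3,4}; U {2,4,5,6}->{2}; W {3,4,5,6}->{5,6}
So after all 3 constraints: D(W) = {5,6}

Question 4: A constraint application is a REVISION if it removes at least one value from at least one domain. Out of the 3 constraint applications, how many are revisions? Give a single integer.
Answer: 3

Derivation:
Constraint 1 (V < W) on D(V)={2,3,4,5,6} D(W)={2,3,4,5,6}: V {2,3,4,5,6}->{2,3,4,5}; W {2,3,4,5,6}->{3,4,5,6} => REVISION
Constraint 2 (V < X) on D(V)={2,3,4,5} D(X)={2,3,4,6}: X {2,3,4,6}->{3,4,6} => REVISION
Constraint 3 (X + U = W) on D(X)={3,4,6} D(U)={2,4,5,6} D(W)={3,4,5,6}: X {3,4,6}->{3,4}; U {2,4,5,6}->{2}; W {3,4,5,6}->{5,6} => REVISION
Total revisions = 3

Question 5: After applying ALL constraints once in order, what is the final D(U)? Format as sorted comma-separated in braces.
Constraint 1 (V < W) on D(V)={2,3,4,5,6} D(W)={2,3,4,5,6}: V {2,3,4,5,6}->{2,3,4,5}; W {2,3,4,5,6}->{3,4,5,6}
Constraint 2 (V < X) on D(V)={2,3,4,5} D(X)={2,3,4,6}: X {2,3,4,6}->{3,4,6}
Constraint 3 (X + U = W) on D(X)={3,4,6} D(U)={2,4,5,6} D(W)={3,4,5,6}: X {3,4,6}->{3,4}; U {2,4,5,6}->{2}; W {3,4,5,6}->{5,6}
So after all 3 constraints: D(U) = {2}

Answer: {2}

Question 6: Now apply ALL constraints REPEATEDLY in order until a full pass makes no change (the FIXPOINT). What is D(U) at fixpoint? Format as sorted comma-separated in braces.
Answer: {2}

Derivation:
pass 0 (initial): D(U)={2,4,5,6}
pass 1: U {2,4,5,6}->{2}; V {2,3,4,5,6}->{2,3,4,5}; W {2,3,4,5,6}->{5,6}; X {2,3,4,6}->{3,4}
pass 2: V {2,3,4,5}->{2,3}
pass 3: no change
Fixpoint after 3 passes: D(U) = {2}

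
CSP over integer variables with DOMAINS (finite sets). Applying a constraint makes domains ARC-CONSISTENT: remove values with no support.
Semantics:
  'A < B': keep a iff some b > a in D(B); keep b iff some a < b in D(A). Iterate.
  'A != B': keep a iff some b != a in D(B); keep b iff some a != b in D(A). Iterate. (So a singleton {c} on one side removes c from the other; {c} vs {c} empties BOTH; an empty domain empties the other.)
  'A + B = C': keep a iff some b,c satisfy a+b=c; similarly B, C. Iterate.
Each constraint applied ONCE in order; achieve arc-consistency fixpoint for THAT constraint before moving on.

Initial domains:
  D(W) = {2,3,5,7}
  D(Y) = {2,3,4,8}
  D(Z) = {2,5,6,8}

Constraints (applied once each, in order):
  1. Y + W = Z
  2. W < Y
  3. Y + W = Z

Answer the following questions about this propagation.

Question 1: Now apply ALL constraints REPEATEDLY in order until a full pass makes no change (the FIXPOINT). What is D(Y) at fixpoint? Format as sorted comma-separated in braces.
Answer: {3,4}

Derivation:
pass 0 (initial): D(Y)={2,3,4,8}
pass 1: W {2,3,5,7}->{2,3}; Y {2,3,4,8}->{3,4}; Z {2,5,6,8}->{5,6}
pass 2: no change
Fixpoint after 2 passes: D(Y) = {3,4}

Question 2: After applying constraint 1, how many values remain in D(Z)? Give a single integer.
Constraint 1 (Y + W = Z) on D(Y)={2,3,4,8} D(W)={2,3,5,7} D(Z)={2,5,6,8}: Y {2,3,4,8}->{2,3,4}; W {2,3,5,7}->{2,3,5}; Z {2,5,6,8}->{5,6,8}
So after constraint 1: D(Z)={5,6,8}, size = 3

Answer: 3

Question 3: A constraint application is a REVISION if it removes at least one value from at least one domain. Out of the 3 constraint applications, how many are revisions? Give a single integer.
Answer: 3

Derivation:
Constraint 1 (Y + W = Z) on D(Y)={2,3,4,8} D(W)={2,3,5,7} D(Z)={2,5,6,8}: Y {2,3,4,8}->{2,3,4}; W {2,3,5,7}->{2,3,5}; Z {2,5,6,8}->{5,6,8} => REVISION
Constraint 2 (W < Y) on D(W)={2,3,5} D(Y)={2,3,4}: W {2,3,5}->{2,3}; Y {2,3,4}->{3,4} => REVISION
Constraint 3 (Y + W = Z) on D(Y)={3,4} D(W)={2,3} D(Z)={5,6,8}: Z {5,6,8}->{5,6} => REVISION
Total revisions = 3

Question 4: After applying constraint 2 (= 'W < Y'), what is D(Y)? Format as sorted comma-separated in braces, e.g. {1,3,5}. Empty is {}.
Answer: {3,4}

Derivation:
Constraint 1 (Y + W = Z) on D(Y)={2,3,4,8} D(W)={2,3,5,7} D(Z)={2,5,6,8}: Y {2,3,4,8}->{2,3,4}; W {2,3,5,7}->{2,3,5}; Z {2,5,6,8}->{5,6,8}
Constraint 2 (W < Y) on D(W)={2,3,5} D(Y)={2,3,4}: W {2,3,5}->{2,3}; Y {2,3,4}->{3,4}
So after constraint 2: D(Y) = {3,4}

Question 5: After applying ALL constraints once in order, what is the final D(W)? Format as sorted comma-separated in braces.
Constraint 1 (Y + W = Z) on D(Y)={2,3,4,8} D(W)={2,3,5,7} D(Z)={2,5,6,8}: Y {2,3,4,8}->{2,3,4}; W {2,3,5,7}->{2,3,5}; Z {2,5,6,8}->{5,6,8}
Constraint 2 (W < Y) on D(W)={2,3,5} D(Y)={2,3,4}: W {2,3,5}->{2,3}; Y {2,3,4}->{3,4}
Constraint 3 (Y + W = Z) on D(Y)={3,4} D(W)={2,3} D(Z)={5,6,8}: Z {5,6,8}->{5,6}
So after all 3 constraints: D(W) = {2,3}

Answer: {2,3}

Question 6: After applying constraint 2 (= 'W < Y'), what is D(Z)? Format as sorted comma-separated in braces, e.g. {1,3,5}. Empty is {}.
Answer: {5,6,8}

Derivation:
Constraint 1 (Y + W = Z) on D(Y)={2,3,4,8} D(W)={2,3,5,7} D(Z)={2,5,6,8}: Y {2,3,4,8}->{2,3,4}; W {2,3,5,7}->{2,3,5}; Z {2,5,6,8}->{5,6,8}
Constraint 2 (W < Y) on D(W)={2,3,5} D(Y)={2,3,4}: W {2,3,5}->{2,3}; Y {2,3,4}->{3,4}
So after constraint 2: D(Z) = {5,6,8}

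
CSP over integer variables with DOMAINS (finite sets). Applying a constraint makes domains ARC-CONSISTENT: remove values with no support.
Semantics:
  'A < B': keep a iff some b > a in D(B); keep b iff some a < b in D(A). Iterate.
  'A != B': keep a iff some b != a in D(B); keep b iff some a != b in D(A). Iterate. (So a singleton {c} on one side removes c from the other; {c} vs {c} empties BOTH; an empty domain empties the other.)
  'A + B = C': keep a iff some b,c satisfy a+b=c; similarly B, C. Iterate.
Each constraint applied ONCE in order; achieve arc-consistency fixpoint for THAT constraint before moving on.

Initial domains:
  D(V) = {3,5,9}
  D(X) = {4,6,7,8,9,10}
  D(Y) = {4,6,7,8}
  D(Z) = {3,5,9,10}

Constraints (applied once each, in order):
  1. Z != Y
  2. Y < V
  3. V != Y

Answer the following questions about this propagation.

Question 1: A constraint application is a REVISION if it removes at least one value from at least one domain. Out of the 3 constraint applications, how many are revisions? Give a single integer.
Constraint 1 (Z != Y) on D(Z)={3,5,9,10} D(Y)={4,6,7,8}: no change => not a revision
Constraint 2 (Y < V) on D(Y)={4,6,7,8} D(V)={3,5,9}: V {3,5,9}->{5,9} => REVISION
Constraint 3 (V != Y) on D(V)={5,9} D(Y)={4,6,7,8}: no change => not a revision
Total revisions = 1

Answer: 1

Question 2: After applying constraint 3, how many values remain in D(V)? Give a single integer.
Constraint 1 (Z != Y) on D(Z)={3,5,9,10} D(Y)={4,6,7,8}: no change
Constraint 2 (Y < V) on D(Y)={4,6,7,8} D(V)={3,5,9}: V {3,5,9}->{5,9}
Constraint 3 (V != Y) on D(V)={5,9} D(Y)={4,6,7,8}: no change
So after constraint 3: D(V)={5,9}, size = 2

Answer: 2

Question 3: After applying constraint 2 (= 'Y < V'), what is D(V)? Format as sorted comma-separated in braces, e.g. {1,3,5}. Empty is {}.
Constraint 1 (Z != Y) on D(Z)={3,5,9,10} D(Y)={4,6,7,8}: no change
Constraint 2 (Y < V) on D(Y)={4,6,7,8} D(V)={3,5,9}: V {3,5,9}->{5,9}
So after constraint 2: D(V) = {5,9}

Answer: {5,9}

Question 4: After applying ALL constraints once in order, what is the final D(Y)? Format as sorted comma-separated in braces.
Answer: {4,6,7,8}

Derivation:
Constraint 1 (Z != Y) on D(Z)={3,5,9,10} D(Y)={4,6,7,8}: no change
Constraint 2 (Y < V) on D(Y)={4,6,7,8} D(V)={3,5,9}: V {3,5,9}->{5,9}
Constraint 3 (V != Y) on D(V)={5,9} D(Y)={4,6,7,8}: no change
So after all 3 constraints: D(Y) = {4,6,7,8}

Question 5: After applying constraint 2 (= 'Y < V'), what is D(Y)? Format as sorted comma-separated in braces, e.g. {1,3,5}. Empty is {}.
Constraint 1 (Z != Y) on D(Z)={3,5,9,10} D(Y)={4,6,7,8}: no change
Constraint 2 (Y < V) on D(Y)={4,6,7,8} D(V)={3,5,9}: V {3,5,9}->{5,9}
So after constraint 2: D(Y) = {4,6,7,8}

Answer: {4,6,7,8}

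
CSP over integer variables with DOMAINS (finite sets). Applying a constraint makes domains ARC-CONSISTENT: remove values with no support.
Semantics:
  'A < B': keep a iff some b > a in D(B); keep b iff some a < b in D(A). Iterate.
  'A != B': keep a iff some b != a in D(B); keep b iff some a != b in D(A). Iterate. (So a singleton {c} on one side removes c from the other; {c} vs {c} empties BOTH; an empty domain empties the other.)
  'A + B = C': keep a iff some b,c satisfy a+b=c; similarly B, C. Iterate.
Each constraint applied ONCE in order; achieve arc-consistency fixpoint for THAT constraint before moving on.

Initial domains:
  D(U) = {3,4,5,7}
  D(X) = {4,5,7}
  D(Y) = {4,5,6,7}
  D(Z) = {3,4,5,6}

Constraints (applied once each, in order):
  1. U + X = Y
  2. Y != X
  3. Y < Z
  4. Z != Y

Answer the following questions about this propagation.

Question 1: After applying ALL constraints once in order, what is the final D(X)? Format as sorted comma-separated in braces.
Answer: {4}

Derivation:
Constraint 1 (U + X = Y) on D(U)={3,4,5,7} D(X)={4,5,7} D(Y)={4,5,6,7}: U {3,4,5,7}->{3}; X {4,5,7}->{4}; Y {4,5,6,7}->{7}
Constraint 2 (Y != X) on D(Y)={7} D(X)={4}: no change
Constraint 3 (Y < Z) on D(Y)={7} D(Z)={3,4,5,6}: Y {7}->{}; Z {3,4,5,6}->{}
Constraint 4 (Z != Y) on D(Z)={} D(Y)={}: no change
So after all 4 constraints: D(X) = {4}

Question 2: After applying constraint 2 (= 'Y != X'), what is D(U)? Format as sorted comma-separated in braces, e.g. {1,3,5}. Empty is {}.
Constraint 1 (U + X = Y) on D(U)={3,4,5,7} D(X)={4,5,7} D(Y)={4,5,6,7}: U {3,4,5,7}->{3}; X {4,5,7}->{4}; Y {4,5,6,7}->{7}
Constraint 2 (Y != X) on D(Y)={7} D(X)={4}: no change
So after constraint 2: D(U) = {3}

Answer: {3}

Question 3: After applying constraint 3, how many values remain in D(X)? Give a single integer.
Answer: 1

Derivation:
Constraint 1 (U + X = Y) on D(U)={3,4,5,7} D(X)={4,5,7} D(Y)={4,5,6,7}: U {3,4,5,7}->{3}; X {4,5,7}->{4}; Y {4,5,6,7}->{7}
Constraint 2 (Y != X) on D(Y)={7} D(X)={4}: no change
Constraint 3 (Y < Z) on D(Y)={7} D(Z)={3,4,5,6}: Y {7}->{}; Z {3,4,5,6}->{}
So after constraint 3: D(X)={4}, size = 1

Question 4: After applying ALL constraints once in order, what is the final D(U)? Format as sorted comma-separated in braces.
Constraint 1 (U + X = Y) on D(U)={3,4,5,7} D(X)={4,5,7} D(Y)={4,5,6,7}: U {3,4,5,7}->{3}; X {4,5,7}->{4}; Y {4,5,6,7}->{7}
Constraint 2 (Y != X) on D(Y)={7} D(X)={4}: no change
Constraint 3 (Y < Z) on D(Y)={7} D(Z)={3,4,5,6}: Y {7}->{}; Z {3,4,5,6}->{}
Constraint 4 (Z != Y) on D(Z)={} D(Y)={}: no change
So after all 4 constraints: D(U) = {3}

Answer: {3}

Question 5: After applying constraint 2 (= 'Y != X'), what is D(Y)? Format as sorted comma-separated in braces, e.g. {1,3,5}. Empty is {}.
Answer: {7}

Derivation:
Constraint 1 (U + X = Y) on D(U)={3,4,5,7} D(X)={4,5,7} D(Y)={4,5,6,7}: U {3,4,5,7}->{3}; X {4,5,7}->{4}; Y {4,5,6,7}->{7}
Constraint 2 (Y != X) on D(Y)={7} D(X)={4}: no change
So after constraint 2: D(Y) = {7}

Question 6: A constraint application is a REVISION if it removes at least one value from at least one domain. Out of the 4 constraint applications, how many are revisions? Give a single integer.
Constraint 1 (U + X = Y) on D(U)={3,4,5,7} D(X)={4,5,7} D(Y)={4,5,6,7}: U {3,4,5,7}->{3}; X {4,5,7}->{4}; Y {4,5,6,7}->{7} => REVISION
Constraint 2 (Y != X) on D(Y)={7} D(X)={4}: no change => not a revision
Constraint 3 (Y < Z) on D(Y)={7} D(Z)={3,4,5,6}: Y {7}->{}; Z {3,4,5,6}->{} => REVISION
Constraint 4 (Z != Y) on D(Z)={} D(Y)={}: no change => not a revision
Total revisions = 2

Answer: 2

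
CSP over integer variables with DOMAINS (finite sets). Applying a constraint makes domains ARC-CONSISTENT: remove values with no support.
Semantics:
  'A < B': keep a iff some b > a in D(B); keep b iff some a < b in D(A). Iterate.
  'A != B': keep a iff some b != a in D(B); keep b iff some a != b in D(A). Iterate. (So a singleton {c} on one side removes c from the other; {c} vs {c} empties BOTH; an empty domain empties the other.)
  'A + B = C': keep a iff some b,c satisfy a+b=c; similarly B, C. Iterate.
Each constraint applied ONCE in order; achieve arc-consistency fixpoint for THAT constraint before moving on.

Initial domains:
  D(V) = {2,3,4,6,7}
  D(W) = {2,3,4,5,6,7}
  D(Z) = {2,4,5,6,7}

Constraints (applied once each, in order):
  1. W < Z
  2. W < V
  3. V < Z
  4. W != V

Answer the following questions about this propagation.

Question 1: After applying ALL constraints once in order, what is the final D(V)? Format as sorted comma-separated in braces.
Answer: {3,4,6}

Derivation:
Constraint 1 (W < Z) on D(W)={2,3,4,5,6,7} D(Z)={2,4,5,6,7}: W {2,3,4,5,6,7}->{2,3,4,5,6}; Z {2,4,5,6,7}->{4,5,6,7}
Constraint 2 (W < V) on D(W)={2,3,4,5,6} D(V)={2,3,4,6,7}: V {2,3,4,6,7}->{3,4,6,7}
Constraint 3 (V < Z) on D(V)={3,4,6,7} D(Z)={4,5,6,7}: V {3,4,6,7}->{3,4,6}
Constraint 4 (W != V) on D(W)={2,3,4,5,6} D(V)={3,4,6}: no change
So after all 4 constraints: D(V) = {3,4,6}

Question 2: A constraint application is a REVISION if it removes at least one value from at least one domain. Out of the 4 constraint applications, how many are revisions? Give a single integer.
Constraint 1 (W < Z) on D(W)={2,3,4,5,6,7} D(Z)={2,4,5,6,7}: W {2,3,4,5,6,7}->{2,3,4,5,6}; Z {2,4,5,6,7}->{4,5,6,7} => REVISION
Constraint 2 (W < V) on D(W)={2,3,4,5,6} D(V)={2,3,4,6,7}: V {2,3,4,6,7}->{3,4,6,7} => REVISION
Constraint 3 (V < Z) on D(V)={3,4,6,7} D(Z)={4,5,6,7}: V {3,4,6,7}->{3,4,6} => REVISION
Constraint 4 (W != V) on D(W)={2,3,4,5,6} D(V)={3,4,6}: no change => not a revision
Total revisions = 3

Answer: 3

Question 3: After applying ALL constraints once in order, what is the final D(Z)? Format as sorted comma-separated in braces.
Constraint 1 (W < Z) on D(W)={2,3,4,5,6,7} D(Z)={2,4,5,6,7}: W {2,3,4,5,6,7}->{2,3,4,5,6}; Z {2,4,5,6,7}->{4,5,6,7}
Constraint 2 (W < V) on D(W)={2,3,4,5,6} D(V)={2,3,4,6,7}: V {2,3,4,6,7}->{3,4,6,7}
Constraint 3 (V < Z) on D(V)={3,4,6,7} D(Z)={4,5,6,7}: V {3,4,6,7}->{3,4,6}
Constraint 4 (W != V) on D(W)={2,3,4,5,6} D(V)={3,4,6}: no change
So after all 4 constraints: D(Z) = {4,5,6,7}

Answer: {4,5,6,7}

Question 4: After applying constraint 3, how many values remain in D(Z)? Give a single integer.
Constraint 1 (W < Z) on D(W)={2,3,4,5,6,7} D(Z)={2,4,5,6,7}: W {2,3,4,5,6,7}->{2,3,4,5,6}; Z {2,4,5,6,7}->{4,5,6,7}
Constraint 2 (W < V) on D(W)={2,3,4,5,6} D(V)={2,3,4,6,7}: V {2,3,4,6,7}->{3,4,6,7}
Constraint 3 (V < Z) on D(V)={3,4,6,7} D(Z)={4,5,6,7}: V {3,4,6,7}->{3,4,6}
So after constraint 3: D(Z)={4,5,6,7}, size = 4

Answer: 4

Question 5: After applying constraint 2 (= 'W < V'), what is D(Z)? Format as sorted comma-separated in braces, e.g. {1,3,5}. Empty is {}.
Constraint 1 (W < Z) on D(W)={2,3,4,5,6,7} D(Z)={2,4,5,6,7}: W {2,3,4,5,6,7}->{2,3,4,5,6}; Z {2,4,5,6,7}->{4,5,6,7}
Constraint 2 (W < V) on D(W)={2,3,4,5,6} D(V)={2,3,4,6,7}: V {2,3,4,6,7}->{3,4,6,7}
So after constraint 2: D(Z) = {4,5,6,7}

Answer: {4,5,6,7}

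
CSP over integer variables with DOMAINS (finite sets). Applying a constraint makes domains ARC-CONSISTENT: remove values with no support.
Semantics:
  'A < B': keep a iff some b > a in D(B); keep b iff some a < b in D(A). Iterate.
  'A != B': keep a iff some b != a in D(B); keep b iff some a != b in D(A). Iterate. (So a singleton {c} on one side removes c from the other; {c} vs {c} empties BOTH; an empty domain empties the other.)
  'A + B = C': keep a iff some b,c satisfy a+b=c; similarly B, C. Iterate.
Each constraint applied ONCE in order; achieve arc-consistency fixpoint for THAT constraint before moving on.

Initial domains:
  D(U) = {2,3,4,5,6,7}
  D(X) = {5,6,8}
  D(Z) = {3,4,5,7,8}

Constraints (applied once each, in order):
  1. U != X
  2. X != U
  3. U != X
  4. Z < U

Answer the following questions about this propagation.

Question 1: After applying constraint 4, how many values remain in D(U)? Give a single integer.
Constraint 1 (U != X) on D(U)={2,3,4,5,6,7} D(X)={5,6,8}: no change
Constraint 2 (X != U) on D(X)={5,6,8} D(U)={2,3,4,5,6,7}: no change
Constraint 3 (U != X) on D(U)={2,3,4,5,6,7} D(X)={5,6,8}: no change
Constraint 4 (Z < U) on D(Z)={3,4,5,7,8} D(U)={2,3,4,5,6,7}: Z {3,4,5,7,8}->{3,4,5}; U {2,3,4,5,6,7}->{4,5,6,7}
So after constraint 4: D(U)={4,5,6,7}, size = 4

Answer: 4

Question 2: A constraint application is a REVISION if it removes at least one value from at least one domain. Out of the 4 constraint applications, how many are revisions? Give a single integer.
Answer: 1

Derivation:
Constraint 1 (U != X) on D(U)={2,3,4,5,6,7} D(X)={5,6,8}: no change => not a revision
Constraint 2 (X != U) on D(X)={5,6,8} D(U)={2,3,4,5,6,7}: no change => not a revision
Constraint 3 (U != X) on D(U)={2,3,4,5,6,7} D(X)={5,6,8}: no change => not a revision
Constraint 4 (Z < U) on D(Z)={3,4,5,7,8} D(U)={2,3,4,5,6,7}: Z {3,4,5,7,8}->{3,4,5}; U {2,3,4,5,6,7}->{4,5,6,7} => REVISION
Total revisions = 1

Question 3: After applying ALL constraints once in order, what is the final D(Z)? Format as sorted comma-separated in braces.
Answer: {3,4,5}

Derivation:
Constraint 1 (U != X) on D(U)={2,3,4,5,6,7} D(X)={5,6,8}: no change
Constraint 2 (X != U) on D(X)={5,6,8} D(U)={2,3,4,5,6,7}: no change
Constraint 3 (U != X) on D(U)={2,3,4,5,6,7} D(X)={5,6,8}: no change
Constraint 4 (Z < U) on D(Z)={3,4,5,7,8} D(U)={2,3,4,5,6,7}: Z {3,4,5,7,8}->{3,4,5}; U {2,3,4,5,6,7}->{4,5,6,7}
So after all 4 constraints: D(Z) = {3,4,5}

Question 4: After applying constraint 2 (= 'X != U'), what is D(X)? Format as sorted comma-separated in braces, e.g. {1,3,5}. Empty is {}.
Constraint 1 (U != X) on D(U)={2,3,4,5,6,7} D(X)={5,6,8}: no change
Constraint 2 (X != U) on D(X)={5,6,8} D(U)={2,3,4,5,6,7}: no change
So after constraint 2: D(X) = {5,6,8}

Answer: {5,6,8}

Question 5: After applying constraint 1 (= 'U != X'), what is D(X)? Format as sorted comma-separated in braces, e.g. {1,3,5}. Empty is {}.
Constraint 1 (U != X) on D(U)={2,3,4,5,6,7} D(X)={5,6,8}: no change
So after constraint 1: D(X) = {5,6,8}

Answer: {5,6,8}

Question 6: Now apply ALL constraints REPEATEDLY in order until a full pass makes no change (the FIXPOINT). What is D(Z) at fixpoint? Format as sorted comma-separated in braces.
Answer: {3,4,5}

Derivation:
pass 0 (initial): D(Z)={3,4,5,7,8}
pass 1: U {2,3,4,5,6,7}->{4,5,6,7}; Z {3,4,5,7,8}->{3,4,5}
pass 2: no change
Fixpoint after 2 passes: D(Z) = {3,4,5}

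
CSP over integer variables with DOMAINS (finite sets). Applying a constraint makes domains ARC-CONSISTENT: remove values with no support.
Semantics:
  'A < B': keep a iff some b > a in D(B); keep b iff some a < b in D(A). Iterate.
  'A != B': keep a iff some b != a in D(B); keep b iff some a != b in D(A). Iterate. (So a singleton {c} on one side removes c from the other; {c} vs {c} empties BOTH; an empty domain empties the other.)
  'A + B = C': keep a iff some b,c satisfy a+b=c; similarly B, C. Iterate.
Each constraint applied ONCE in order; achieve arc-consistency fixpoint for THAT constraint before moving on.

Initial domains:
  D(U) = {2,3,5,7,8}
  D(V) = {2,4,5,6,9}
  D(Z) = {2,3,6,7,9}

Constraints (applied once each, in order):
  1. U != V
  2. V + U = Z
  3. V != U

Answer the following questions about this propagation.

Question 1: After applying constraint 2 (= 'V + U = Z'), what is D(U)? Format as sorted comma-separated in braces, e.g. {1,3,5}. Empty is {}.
Answer: {2,3,5,7}

Derivation:
Constraint 1 (U != V) on D(U)={2,3,5,7,8} D(V)={2,4,5,6,9}: no change
Constraint 2 (V + U = Z) on D(V)={2,4,5,6,9} D(U)={2,3,5,7,8} D(Z)={2,3,6,7,9}: V {2,4,5,6,9}->{2,4,5,6}; U {2,3,5,7,8}->{2,3,5,7}; Z {2,3,6,7,9}->{6,7,9}
So after constraint 2: D(U) = {2,3,5,7}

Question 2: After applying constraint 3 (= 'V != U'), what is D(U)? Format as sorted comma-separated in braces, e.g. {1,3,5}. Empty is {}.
Answer: {2,3,5,7}

Derivation:
Constraint 1 (U != V) on D(U)={2,3,5,7,8} D(V)={2,4,5,6,9}: no change
Constraint 2 (V + U = Z) on D(V)={2,4,5,6,9} D(U)={2,3,5,7,8} D(Z)={2,3,6,7,9}: V {2,4,5,6,9}->{2,4,5,6}; U {2,3,5,7,8}->{2,3,5,7}; Z {2,3,6,7,9}->{6,7,9}
Constraint 3 (V != U) on D(V)={2,4,5,6} D(U)={2,3,5,7}: no change
So after constraint 3: D(U) = {2,3,5,7}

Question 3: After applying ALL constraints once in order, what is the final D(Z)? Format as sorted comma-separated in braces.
Answer: {6,7,9}

Derivation:
Constraint 1 (U != V) on D(U)={2,3,5,7,8} D(V)={2,4,5,6,9}: no change
Constraint 2 (V + U = Z) on D(V)={2,4,5,6,9} D(U)={2,3,5,7,8} D(Z)={2,3,6,7,9}: V {2,4,5,6,9}->{2,4,5,6}; U {2,3,5,7,8}->{2,3,5,7}; Z {2,3,6,7,9}->{6,7,9}
Constraint 3 (V != U) on D(V)={2,4,5,6} D(U)={2,3,5,7}: no change
So after all 3 constraints: D(Z) = {6,7,9}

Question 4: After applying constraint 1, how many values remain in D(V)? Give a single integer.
Constraint 1 (U != V) on D(U)={2,3,5,7,8} D(V)={2,4,5,6,9}: no change
So after constraint 1: D(V)={2,4,5,6,9}, size = 5

Answer: 5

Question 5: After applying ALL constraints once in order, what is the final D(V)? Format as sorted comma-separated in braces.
Constraint 1 (U != V) on D(U)={2,3,5,7,8} D(V)={2,4,5,6,9}: no change
Constraint 2 (V + U = Z) on D(V)={2,4,5,6,9} D(U)={2,3,5,7,8} D(Z)={2,3,6,7,9}: V {2,4,5,6,9}->{2,4,5,6}; U {2,3,5,7,8}->{2,3,5,7}; Z {2,3,6,7,9}->{6,7,9}
Constraint 3 (V != U) on D(V)={2,4,5,6} D(U)={2,3,5,7}: no change
So after all 3 constraints: D(V) = {2,4,5,6}

Answer: {2,4,5,6}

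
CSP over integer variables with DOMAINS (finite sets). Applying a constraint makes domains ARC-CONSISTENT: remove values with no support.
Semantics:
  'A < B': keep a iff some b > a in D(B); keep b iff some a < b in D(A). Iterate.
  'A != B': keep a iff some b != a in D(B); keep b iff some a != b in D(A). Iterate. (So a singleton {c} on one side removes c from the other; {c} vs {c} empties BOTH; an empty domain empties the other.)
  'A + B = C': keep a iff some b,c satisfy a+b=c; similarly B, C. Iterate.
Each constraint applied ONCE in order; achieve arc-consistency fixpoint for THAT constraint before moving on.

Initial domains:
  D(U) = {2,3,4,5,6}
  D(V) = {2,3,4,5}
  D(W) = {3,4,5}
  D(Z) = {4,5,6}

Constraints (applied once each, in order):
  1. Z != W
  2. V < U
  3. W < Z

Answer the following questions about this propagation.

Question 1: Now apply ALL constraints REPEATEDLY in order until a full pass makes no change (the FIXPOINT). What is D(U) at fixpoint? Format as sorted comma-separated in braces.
Answer: {3,4,5,6}

Derivation:
pass 0 (initial): D(U)={2,3,4,5,6}
pass 1: U {2,3,4,5,6}->{3,4,5,6}
pass 2: no change
Fixpoint after 2 passes: D(U) = {3,4,5,6}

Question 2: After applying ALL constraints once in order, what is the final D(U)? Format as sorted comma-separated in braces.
Answer: {3,4,5,6}

Derivation:
Constraint 1 (Z != W) on D(Z)={4,5,6} D(W)={3,4,5}: no change
Constraint 2 (V < U) on D(V)={2,3,4,5} D(U)={2,3,4,5,6}: U {2,3,4,5,6}->{3,4,5,6}
Constraint 3 (W < Z) on D(W)={3,4,5} D(Z)={4,5,6}: no change
So after all 3 constraints: D(U) = {3,4,5,6}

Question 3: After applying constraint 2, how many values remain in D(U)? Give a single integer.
Constraint 1 (Z != W) on D(Z)={4,5,6} D(W)={3,4,5}: no change
Constraint 2 (V < U) on D(V)={2,3,4,5} D(U)={2,3,4,5,6}: U {2,3,4,5,6}->{3,4,5,6}
So after constraint 2: D(U)={3,4,5,6}, size = 4

Answer: 4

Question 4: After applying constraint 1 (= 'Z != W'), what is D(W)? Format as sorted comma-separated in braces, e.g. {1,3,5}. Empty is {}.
Answer: {3,4,5}

Derivation:
Constraint 1 (Z != W) on D(Z)={4,5,6} D(W)={3,4,5}: no change
So after constraint 1: D(W) = {3,4,5}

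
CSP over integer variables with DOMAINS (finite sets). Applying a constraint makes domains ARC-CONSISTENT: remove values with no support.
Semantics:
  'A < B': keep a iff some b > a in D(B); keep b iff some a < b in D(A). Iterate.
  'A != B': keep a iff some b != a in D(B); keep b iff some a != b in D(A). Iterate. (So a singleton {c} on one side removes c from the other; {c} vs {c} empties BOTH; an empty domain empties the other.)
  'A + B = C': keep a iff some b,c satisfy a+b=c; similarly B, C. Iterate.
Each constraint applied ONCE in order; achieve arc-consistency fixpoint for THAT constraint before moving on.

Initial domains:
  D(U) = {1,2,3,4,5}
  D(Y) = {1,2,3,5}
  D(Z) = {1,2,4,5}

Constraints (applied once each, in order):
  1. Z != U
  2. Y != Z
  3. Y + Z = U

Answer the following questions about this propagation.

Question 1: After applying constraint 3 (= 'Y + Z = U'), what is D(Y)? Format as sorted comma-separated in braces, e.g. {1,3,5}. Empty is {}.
Answer: {1,2,3}

Derivation:
Constraint 1 (Z != U) on D(Z)={1,2,4,5} D(U)={1,2,3,4,5}: no change
Constraint 2 (Y != Z) on D(Y)={1,2,3,5} D(Z)={1,2,4,5}: no change
Constraint 3 (Y + Z = U) on D(Y)={1,2,3,5} D(Z)={1,2,4,5} D(U)={1,2,3,4,5}: Y {1,2,3,5}->{1,2,3}; Z {1,2,4,5}->{1,2,4}; U {1,2,3,4,5}->{2,3,4,5}
So after constraint 3: D(Y) = {1,2,3}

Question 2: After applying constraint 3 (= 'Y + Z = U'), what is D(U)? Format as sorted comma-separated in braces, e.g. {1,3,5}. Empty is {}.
Constraint 1 (Z != U) on D(Z)={1,2,4,5} D(U)={1,2,3,4,5}: no change
Constraint 2 (Y != Z) on D(Y)={1,2,3,5} D(Z)={1,2,4,5}: no change
Constraint 3 (Y + Z = U) on D(Y)={1,2,3,5} D(Z)={1,2,4,5} D(U)={1,2,3,4,5}: Y {1,2,3,5}->{1,2,3}; Z {1,2,4,5}->{1,2,4}; U {1,2,3,4,5}->{2,3,4,5}
So after constraint 3: D(U) = {2,3,4,5}

Answer: {2,3,4,5}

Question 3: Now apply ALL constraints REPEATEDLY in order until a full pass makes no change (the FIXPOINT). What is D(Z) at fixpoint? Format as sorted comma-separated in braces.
pass 0 (initial): D(Z)={1,2,4,5}
pass 1: U {1,2,3,4,5}->{2,3,4,5}; Y {1,2,3,5}->{1,2,3}; Z {1,2,4,5}->{1,2,4}
pass 2: no change
Fixpoint after 2 passes: D(Z) = {1,2,4}

Answer: {1,2,4}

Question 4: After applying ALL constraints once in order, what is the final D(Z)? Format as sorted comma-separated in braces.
Answer: {1,2,4}

Derivation:
Constraint 1 (Z != U) on D(Z)={1,2,4,5} D(U)={1,2,3,4,5}: no change
Constraint 2 (Y != Z) on D(Y)={1,2,3,5} D(Z)={1,2,4,5}: no change
Constraint 3 (Y + Z = U) on D(Y)={1,2,3,5} D(Z)={1,2,4,5} D(U)={1,2,3,4,5}: Y {1,2,3,5}->{1,2,3}; Z {1,2,4,5}->{1,2,4}; U {1,2,3,4,5}->{2,3,4,5}
So after all 3 constraints: D(Z) = {1,2,4}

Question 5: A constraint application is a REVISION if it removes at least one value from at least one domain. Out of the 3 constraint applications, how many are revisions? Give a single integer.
Constraint 1 (Z != U) on D(Z)={1,2,4,5} D(U)={1,2,3,4,5}: no change => not a revision
Constraint 2 (Y != Z) on D(Y)={1,2,3,5} D(Z)={1,2,4,5}: no change => not a revision
Constraint 3 (Y + Z = U) on D(Y)={1,2,3,5} D(Z)={1,2,4,5} D(U)={1,2,3,4,5}: Y {1,2,3,5}->{1,2,3}; Z {1,2,4,5}->{1,2,4}; U {1,2,3,4,5}->{2,3,4,5} => REVISION
Total revisions = 1

Answer: 1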